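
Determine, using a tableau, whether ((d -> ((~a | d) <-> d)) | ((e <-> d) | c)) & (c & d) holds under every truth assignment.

Not valid

Assume the negation and expand:
Initial set: {F (((d -> ((~a | d) <-> d)) | ((e <-> d) | c)) & (c & d))}.
F (((d -> ((~a | d) <-> d)) | ((e <-> d) | c)) & (c & d)): β-rule — branch into F ((d -> ((~a | d) <-> d)) | ((e <-> d) | c))  //  F (c & d).
  branch 1 (add F ((d -> ((~a | d) <-> d)) | ((e <-> d) | c))):
    F ((d -> ((~a | d) <-> d)) | ((e <-> d) | c)): α-rule — add F (d -> ((~a | d) <-> d)), F ((e <-> d) | c).
    F (d -> ((~a | d) <-> d)): α-rule — add T d, F ((~a | d) <-> d).
    F ((e <-> d) | c): α-rule — add F (e <-> d), F c.
    F ((~a | d) <-> d): β-rule — branch into T (~a | d), F d  //  F (~a | d), T d.
      branch 1.1 (add T (~a | d), F d):
        × closes — contains both d and ~d.
      branch 1.2 (add F (~a | d), T d):
        F (~a | d): α-rule — add F ~a, F d.
        × closes — contains both d and ~d.
  branch 2 (add F (c & d)):
    F (c & d): β-rule — branch into F c  //  F d.
      branch 2.1 (add F c):
        ○ open, literals {c=false}.
      branch 2.2 (add F d):
        ○ open, literals {d=false}.
2 branches closed, 2 open.
An open branch gives a countermodel: c=false (unmentioned atoms arbitrary); under it the original formula is false.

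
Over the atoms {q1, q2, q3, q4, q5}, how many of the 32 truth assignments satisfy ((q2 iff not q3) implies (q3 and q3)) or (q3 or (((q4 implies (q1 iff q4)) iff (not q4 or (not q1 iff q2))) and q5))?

Initial set: {(((q2 iff not q3) implies (q3 and q3)) or (q3 or (((q4 implies (q1 iff q4)) iff (not q4 or (not q1 iff q2))) and q5)))}.
(((q2 iff not q3) implies (q3 and q3)) or (q3 or (((q4 implies (q1 iff q4)) iff (not q4 or (not q1 iff q2))) and q5))): β-rule — branch into ((q2 iff not q3) implies (q3 and q3))  //  (q3 or (((q4 implies (q1 iff q4)) iff (not q4 or (not q1 iff q2))) and q5)).
  branch 1 (add ((q2 iff not q3) implies (q3 and q3))):
    ((q2 iff not q3) implies (q3 and q3)): β-rule — branch into not (q2 iff not q3)  //  (q3 and q3).
      branch 1.1 (add not (q2 iff not q3)):
        not (q2 iff not q3): β-rule — branch into q2, not not q3  //  not q2, not q3.
          branch 1.1.1 (add q2, not not q3):
            ○ open, literals {q2=1, q3=1}.
          branch 1.1.2 (add not q2, not q3):
            ○ open, literals {q2=0, q3=0}.
      branch 1.2 (add (q3 and q3)):
        (q3 and q3): α-rule — add q3, q3.
        ○ open, literals {q3=1}.
  branch 2 (add (q3 or (((q4 implies (q1 iff q4)) iff (not q4 or (not q1 iff q2))) and q5))):
    (q3 or (((q4 implies (q1 iff q4)) iff (not q4 or (not q1 iff q2))) and q5)): β-rule — branch into q3  //  (((q4 implies (q1 iff q4)) iff (not q4 or (not q1 iff q2))) and q5).
      branch 2.1 (add q3):
        ○ open, literals {q3=1}.
      branch 2.2 (add (((q4 implies (q1 iff q4)) iff (not q4 or (not q1 iff q2))) and q5)):
        (((q4 implies (q1 iff q4)) iff (not q4 or (not q1 iff q2))) and q5): α-rule — add ((q4 implies (q1 iff q4)) iff (not q4 or (not q1 iff q2))), q5.
        ((q4 implies (q1 iff q4)) iff (not q4 or (not q1 iff q2))): β-rule — branch into (q4 implies (q1 iff q4)), (not q4 or (not q1 iff q2))  //  not (q4 implies (q1 iff q4)), not (not q4 or (not q1 iff q2)).
          branch 2.2.1 (add (q4 implies (q1 iff q4)), (not q4 or (not q1 iff q2))):
            (q4 implies (q1 iff q4)): β-rule — branch into not q4  //  (q1 iff q4).
              branch 2.2.1.1 (add not q4):
                (not q4 or (not q1 iff q2)): β-rule — branch into not q4  //  (not q1 iff q2).
                  branch 2.2.1.1.1 (add not q4):
                    ○ open, literals {q4=0, q5=1}.
                  branch 2.2.1.1.2 (add (not q1 iff q2)):
                    (not q1 iff q2): β-rule — branch into not q1, q2  //  not not q1, not q2.
                      branch 2.2.1.1.2.1 (add not q1, q2):
                        ○ open, literals {q1=0, q2=1, q4=0, q5=1}.
                      branch 2.2.1.1.2.2 (add not not q1, not q2):
                        ○ open, literals {q1=1, q2=0, q4=0, q5=1}.
              branch 2.2.1.2 (add (q1 iff q4)):
                (not q4 or (not q1 iff q2)): β-rule — branch into not q4  //  (not q1 iff q2).
                  branch 2.2.1.2.1 (add not q4):
                    (q1 iff q4): β-rule — branch into q1, q4  //  not q1, not q4.
                      branch 2.2.1.2.1.1 (add q1, q4):
                        × closes — contains both q4 and not q4.
                      branch 2.2.1.2.1.2 (add not q1, not q4):
                        ○ open, literals {q1=0, q4=0, q5=1}.
                  branch 2.2.1.2.2 (add (not q1 iff q2)):
                    (q1 iff q4): β-rule — branch into q1, q4  //  not q1, not q4.
                      branch 2.2.1.2.2.1 (add q1, q4):
                        (not q1 iff q2): β-rule — branch into not q1, q2  //  not not q1, not q2.
                          branch 2.2.1.2.2.1.1 (add not q1, q2):
                            × closes — contains both q1 and not q1.
                          branch 2.2.1.2.2.1.2 (add not not q1, not q2):
                            ○ open, literals {q1=1, q2=0, q4=1, q5=1}.
                      branch 2.2.1.2.2.2 (add not q1, not q4):
                        (not q1 iff q2): β-rule — branch into not q1, q2  //  not not q1, not q2.
                          branch 2.2.1.2.2.2.1 (add not q1, q2):
                            ○ open, literals {q1=0, q2=1, q4=0, q5=1}.
                          branch 2.2.1.2.2.2.2 (add not not q1, not q2):
                            × closes — contains both q1 and not q1.
          branch 2.2.2 (add not (q4 implies (q1 iff q4)), not (not q4 or (not q1 iff q2))):
            not (q4 implies (q1 iff q4)): α-rule — add q4, not (q1 iff q4).
            not (not q4 or (not q1 iff q2)): α-rule — add not not q4, not (not q1 iff q2).
            not (q1 iff q4): β-rule — branch into q1, not q4  //  not q1, q4.
              branch 2.2.2.1 (add q1, not q4):
                × closes — contains both q4 and not q4.
              branch 2.2.2.2 (add not q1, q4):
                not (not q1 iff q2): β-rule — branch into not q1, not q2  //  not not q1, q2.
                  branch 2.2.2.2.1 (add not q1, not q2):
                    ○ open, literals {q1=0, q2=0, q4=1, q5=1}.
                  branch 2.2.2.2.2 (add not not q1, q2):
                    × closes — contains both q1 and not q1.
5 branches closed, 11 open.
Each open branch fixes some atoms; the unmentioned ones are free. Counting distinct full assignments: branch {q2=1, q3=1} (q1, q4, q5) contributes 8 new; branch {q2=0, q3=0} (q1, q4, q5) contributes 8 new; branch {q3=1} (q1, q2, q4, q5) contributes 8 new; branch {q3=1} (q1, q2, q4, q5) contributes 0 new; branch {q4=0, q5=1} (q1, q2, q3) contributes 2 new; branch {q1=0, q2=1, q4=0, q5=1} (q3) contributes 0 new; branch {q1=1, q2=0, q4=0, q5=1} (q3) contributes 0 new; branch {q1=0, q4=0, q5=1} (q2, q3) contributes 0 new; branch {q1=1, q2=0, q4=1, q5=1} (q3) contributes 0 new; branch {q1=0, q2=1, q4=0, q5=1} (q3) contributes 0 new; branch {q1=0, q2=0, q4=1, q5=1} (q3) contributes 0 new. Total: 26.

26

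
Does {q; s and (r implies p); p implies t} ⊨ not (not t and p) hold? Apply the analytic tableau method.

Yes

Initial set: {q; (s and (r implies p)); (p implies t); not not (not t and p)}.
(s and (r implies p)): α-rule — add s, (r implies p).
not not (not t and p): α-rule — add not t, p.
(p implies t): β-rule — branch into not p  //  t.
  branch 1 (add not p):
    × closes — contains both p and not p.
  branch 2 (add t):
    × closes — contains both t and not t.
All 2 branches close.
Every branch closed, so the premises entail the conclusion.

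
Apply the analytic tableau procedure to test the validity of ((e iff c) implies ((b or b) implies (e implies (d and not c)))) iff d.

Not valid

Assume the negation and expand:
Initial set: {F (((e iff c) implies ((b or b) implies (e implies (d and not c)))) iff d)}.
F (((e iff c) implies ((b or b) implies (e implies (d and not c)))) iff d): β-rule — branch into T ((e iff c) implies ((b or b) implies (e implies (d and not c)))), F d  //  F ((e iff c) implies ((b or b) implies (e implies (d and not c)))), T d.
  branch 1 (add T ((e iff c) implies ((b or b) implies (e implies (d and not c)))), F d):
    T ((e iff c) implies ((b or b) implies (e implies (d and not c)))): β-rule — branch into F (e iff c)  //  T ((b or b) implies (e implies (d and not c))).
      branch 1.1 (add F (e iff c)):
        F (e iff c): β-rule — branch into T e, F c  //  F e, T c.
          branch 1.1.1 (add T e, F c):
            ○ open, literals {c=F, d=F, e=T}.
          branch 1.1.2 (add F e, T c):
            ○ open, literals {c=T, d=F, e=F}.
      branch 1.2 (add T ((b or b) implies (e implies (d and not c)))):
        T ((b or b) implies (e implies (d and not c))): β-rule — branch into F (b or b)  //  T (e implies (d and not c)).
          branch 1.2.1 (add F (b or b)):
            F (b or b): α-rule — add F b, F b.
            ○ open, literals {b=F, d=F}.
          branch 1.2.2 (add T (e implies (d and not c))):
            T (e implies (d and not c)): β-rule — branch into F e  //  T (d and not c).
              branch 1.2.2.1 (add F e):
                ○ open, literals {d=F, e=F}.
              branch 1.2.2.2 (add T (d and not c)):
                T (d and not c): α-rule — add T d, T not c.
                × closes — contains both d and not d.
  branch 2 (add F ((e iff c) implies ((b or b) implies (e implies (d and not c)))), T d):
    F ((e iff c) implies ((b or b) implies (e implies (d and not c)))): α-rule — add T (e iff c), F ((b or b) implies (e implies (d and not c))).
    F ((b or b) implies (e implies (d and not c))): α-rule — add T (b or b), F (e implies (d and not c)).
    F (e implies (d and not c)): α-rule — add T e, F (d and not c).
    T (e iff c): β-rule — branch into T e, T c  //  F e, F c.
      branch 2.1 (add T e, T c):
        T (b or b): β-rule — branch into T b  //  T b.
          branch 2.1.1 (add T b):
            F (d and not c): β-rule — branch into F d  //  F not c.
              branch 2.1.1.1 (add F d):
                × closes — contains both d and not d.
              branch 2.1.1.2 (add F not c):
                ○ open, literals {b=T, c=T, d=T, e=T}.
          branch 2.1.2 (add T b):
            F (d and not c): β-rule — branch into F d  //  F not c.
              branch 2.1.2.1 (add F d):
                × closes — contains both d and not d.
              branch 2.1.2.2 (add F not c):
                ○ open, literals {b=T, c=T, d=T, e=T}.
      branch 2.2 (add F e, F c):
        × closes — contains both e and not e.
4 branches closed, 6 open.
An open branch gives a countermodel: c=F, d=F, e=T (unmentioned atoms arbitrary); under it the original formula is false.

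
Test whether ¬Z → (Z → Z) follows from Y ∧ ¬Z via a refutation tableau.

Yes

Initial set: {(Y ∧ ¬Z); ¬(¬Z → (Z → Z))}.
(Y ∧ ¬Z): α-rule — add Y, ¬Z.
¬(¬Z → (Z → Z)): α-rule — add ¬Z, ¬(Z → Z).
¬(Z → Z): α-rule — add Z, ¬Z.
× closes — contains both Z and ¬Z.
All 1 branch closes.
Every branch closed, so the premises entail the conclusion.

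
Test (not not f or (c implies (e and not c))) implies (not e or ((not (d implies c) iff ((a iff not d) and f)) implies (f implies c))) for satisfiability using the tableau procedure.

Satisfiable

Initial set: {((not not f or (c implies (e and not c))) implies (not e or ((not (d implies c) iff ((a iff not d) and f)) implies (f implies c))))}.
((not not f or (c implies (e and not c))) implies (not e or ((not (d implies c) iff ((a iff not d) and f)) implies (f implies c)))): β-rule — branch into not (not not f or (c implies (e and not c)))  //  (not e or ((not (d implies c) iff ((a iff not d) and f)) implies (f implies c))).
  branch 1 (add not (not not f or (c implies (e and not c)))):
    not (not not f or (c implies (e and not c))): α-rule — add not not not f, not (c implies (e and not c)).
    not not not f: drop double negation, giving not f.
    not (c implies (e and not c)): α-rule — add c, not (e and not c).
    not (e and not c): β-rule — branch into not e  //  not not c.
      branch 1.1 (add not e):
        ○ open, literals {c=1, e=0, f=0}.
      branch 1.2 (add not not c):
        ○ open, literals {c=1, f=0}.
  branch 2 (add (not e or ((not (d implies c) iff ((a iff not d) and f)) implies (f implies c)))):
    (not e or ((not (d implies c) iff ((a iff not d) and f)) implies (f implies c))): β-rule — branch into not e  //  ((not (d implies c) iff ((a iff not d) and f)) implies (f implies c)).
      branch 2.1 (add not e):
        ○ open, literals {e=0}.
      branch 2.2 (add ((not (d implies c) iff ((a iff not d) and f)) implies (f implies c))):
        ((not (d implies c) iff ((a iff not d) and f)) implies (f implies c)): β-rule — branch into not (not (d implies c) iff ((a iff not d) and f))  //  (f implies c).
          branch 2.2.1 (add not (not (d implies c) iff ((a iff not d) and f))):
            not (not (d implies c) iff ((a iff not d) and f)): β-rule — branch into not (d implies c), not ((a iff not d) and f)  //  not not (d implies c), ((a iff not d) and f).
              branch 2.2.1.1 (add not (d implies c), not ((a iff not d) and f)):
                not (d implies c): α-rule — add d, not c.
                not ((a iff not d) and f): β-rule — branch into not (a iff not d)  //  not f.
                  branch 2.2.1.1.1 (add not (a iff not d)):
                    not (a iff not d): β-rule — branch into a, not not d  //  not a, not d.
                      branch 2.2.1.1.1.1 (add a, not not d):
                        ○ open, literals {a=1, c=0, d=1}.
                      branch 2.2.1.1.1.2 (add not a, not d):
                        × closes — contains both d and not d.
                  branch 2.2.1.1.2 (add not f):
                    ○ open, literals {c=0, d=1, f=0}.
              branch 2.2.1.2 (add not not (d implies c), ((a iff not d) and f)):
                ((a iff not d) and f): α-rule — add (a iff not d), f.
                not not (d implies c): β-rule — branch into not d  //  c.
                  branch 2.2.1.2.1 (add not d):
                    (a iff not d): β-rule — branch into a, not d  //  not a, not not d.
                      branch 2.2.1.2.1.1 (add a, not d):
                        ○ open, literals {a=1, d=0, f=1}.
                      branch 2.2.1.2.1.2 (add not a, not not d):
                        × closes — contains both d and not d.
                  branch 2.2.1.2.2 (add c):
                    (a iff not d): β-rule — branch into a, not d  //  not a, not not d.
                      branch 2.2.1.2.2.1 (add a, not d):
                        ○ open, literals {a=1, c=1, d=0, f=1}.
                      branch 2.2.1.2.2.2 (add not a, not not d):
                        ○ open, literals {a=0, c=1, d=1, f=1}.
          branch 2.2.2 (add (f implies c)):
            (f implies c): β-rule — branch into not f  //  c.
              branch 2.2.2.1 (add not f):
                ○ open, literals {f=0}.
              branch 2.2.2.2 (add c):
                ○ open, literals {c=1}.
2 branches closed, 10 open.
An open branch gives a satisfying assignment: c=1, e=0, f=0.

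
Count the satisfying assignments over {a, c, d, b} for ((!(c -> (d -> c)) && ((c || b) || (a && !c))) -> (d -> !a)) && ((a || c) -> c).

12

Initial set: {(((!(c -> (d -> c)) && ((c || b) || (a && !c))) -> (d -> !a)) && ((a || c) -> c))}.
(((!(c -> (d -> c)) && ((c || b) || (a && !c))) -> (d -> !a)) && ((a || c) -> c)): α-rule — add ((!(c -> (d -> c)) && ((c || b) || (a && !c))) -> (d -> !a)), ((a || c) -> c).
((!(c -> (d -> c)) && ((c || b) || (a && !c))) -> (d -> !a)): β-rule — branch into !(!(c -> (d -> c)) && ((c || b) || (a && !c)))  //  (d -> !a).
  branch 1 (add !(!(c -> (d -> c)) && ((c || b) || (a && !c)))):
    ((a || c) -> c): β-rule — branch into !(a || c)  //  c.
      branch 1.1 (add !(a || c)):
        !(a || c): α-rule — add !a, !c.
        !(!(c -> (d -> c)) && ((c || b) || (a && !c))): β-rule — branch into !!(c -> (d -> c))  //  !((c || b) || (a && !c)).
          branch 1.1.1 (add !!(c -> (d -> c))):
            !!(c -> (d -> c)): β-rule — branch into !c  //  (d -> c).
              branch 1.1.1.1 (add !c):
                ○ open, literals {a=0, c=0}.
              branch 1.1.1.2 (add (d -> c)):
                (d -> c): β-rule — branch into !d  //  c.
                  branch 1.1.1.2.1 (add !d):
                    ○ open, literals {a=0, c=0, d=0}.
                  branch 1.1.1.2.2 (add c):
                    × closes — contains both c and !c.
          branch 1.1.2 (add !((c || b) || (a && !c))):
            !((c || b) || (a && !c)): α-rule — add !(c || b), !(a && !c).
            !(c || b): α-rule — add !c, !b.
            !(a && !c): β-rule — branch into !a  //  !!c.
              branch 1.1.2.1 (add !a):
                ○ open, literals {a=0, b=0, c=0}.
              branch 1.1.2.2 (add !!c):
                × closes — contains both c and !c.
      branch 1.2 (add c):
        !(!(c -> (d -> c)) && ((c || b) || (a && !c))): β-rule — branch into !!(c -> (d -> c))  //  !((c || b) || (a && !c)).
          branch 1.2.1 (add !!(c -> (d -> c))):
            !!(c -> (d -> c)): β-rule — branch into !c  //  (d -> c).
              branch 1.2.1.1 (add !c):
                × closes — contains both c and !c.
              branch 1.2.1.2 (add (d -> c)):
                (d -> c): β-rule — branch into !d  //  c.
                  branch 1.2.1.2.1 (add !d):
                    ○ open, literals {c=1, d=0}.
                  branch 1.2.1.2.2 (add c):
                    ○ open, literals {c=1}.
          branch 1.2.2 (add !((c || b) || (a && !c))):
            !((c || b) || (a && !c)): α-rule — add !(c || b), !(a && !c).
            !(c || b): α-rule — add !c, !b.
            × closes — contains both c and !c.
  branch 2 (add (d -> !a)):
    ((a || c) -> c): β-rule — branch into !(a || c)  //  c.
      branch 2.1 (add !(a || c)):
        !(a || c): α-rule — add !a, !c.
        (d -> !a): β-rule — branch into !d  //  !a.
          branch 2.1.1 (add !d):
            ○ open, literals {a=0, c=0, d=0}.
          branch 2.1.2 (add !a):
            ○ open, literals {a=0, c=0}.
      branch 2.2 (add c):
        (d -> !a): β-rule — branch into !d  //  !a.
          branch 2.2.1 (add !d):
            ○ open, literals {c=1, d=0}.
          branch 2.2.2 (add !a):
            ○ open, literals {a=0, c=1}.
4 branches closed, 9 open.
Each open branch fixes some atoms; the unmentioned ones are free. Counting distinct full assignments: branch {a=0, c=0} (d, b) contributes 4 new; branch {a=0, c=0, d=0} (b) contributes 0 new; branch {a=0, b=0, c=0} (d) contributes 0 new; branch {c=1, d=0} (a, b) contributes 4 new; branch {c=1} (a, d, b) contributes 4 new; branch {a=0, c=0, d=0} (b) contributes 0 new; branch {a=0, c=0} (d, b) contributes 0 new; branch {c=1, d=0} (a, b) contributes 0 new; branch {a=0, c=1} (d, b) contributes 0 new. Total: 12.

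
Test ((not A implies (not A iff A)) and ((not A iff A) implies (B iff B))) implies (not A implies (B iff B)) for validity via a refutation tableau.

Assume the negation and expand:
Initial set: {F (((not A implies (not A iff A)) and ((not A iff A) implies (B iff B))) implies (not A implies (B iff B)))}.
F (((not A implies (not A iff A)) and ((not A iff A) implies (B iff B))) implies (not A implies (B iff B))): α-rule — add T ((not A implies (not A iff A)) and ((not A iff A) implies (B iff B))), F (not A implies (B iff B)).
T ((not A implies (not A iff A)) and ((not A iff A) implies (B iff B))): α-rule — add T (not A implies (not A iff A)), T ((not A iff A) implies (B iff B)).
F (not A implies (B iff B)): α-rule — add T not A, F (B iff B).
T (not A implies (not A iff A)): β-rule — branch into F not A  //  T (not A iff A).
  branch 1 (add F not A):
    × closes — contains both A and not A.
  branch 2 (add T (not A iff A)):
    T ((not A iff A) implies (B iff B)): β-rule — branch into F (not A iff A)  //  T (B iff B).
      branch 2.1 (add F (not A iff A)):
        F (B iff B): β-rule — branch into T B, F B  //  F B, T B.
          branch 2.1.1 (add T B, F B):
            × closes — contains both B and not B.
          branch 2.1.2 (add F B, T B):
            × closes — contains both B and not B.
      branch 2.2 (add T (B iff B)):
        F (B iff B): β-rule — branch into T B, F B  //  F B, T B.
          branch 2.2.1 (add T B, F B):
            × closes — contains both B and not B.
          branch 2.2.2 (add F B, T B):
            × closes — contains both B and not B.
All 5 branches close.
Every branch closed, so the negation is unsatisfiable and the formula is valid.

Valid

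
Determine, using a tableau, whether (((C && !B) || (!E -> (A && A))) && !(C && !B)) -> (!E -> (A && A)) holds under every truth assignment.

Valid

Assume the negation and expand:
Initial set: {!((((C && !B) || (!E -> (A && A))) && !(C && !B)) -> (!E -> (A && A)))}.
!((((C && !B) || (!E -> (A && A))) && !(C && !B)) -> (!E -> (A && A))): α-rule — add (((C && !B) || (!E -> (A && A))) && !(C && !B)), !(!E -> (A && A)).
(((C && !B) || (!E -> (A && A))) && !(C && !B)): α-rule — add ((C && !B) || (!E -> (A && A))), !(C && !B).
!(!E -> (A && A)): α-rule — add !E, !(A && A).
((C && !B) || (!E -> (A && A))): β-rule — branch into (C && !B)  //  (!E -> (A && A)).
  branch 1 (add (C && !B)):
    (C && !B): α-rule — add C, !B.
    !(C && !B): β-rule — branch into !C  //  !!B.
      branch 1.1 (add !C):
        × closes — contains both C and !C.
      branch 1.2 (add !!B):
        × closes — contains both B and !B.
  branch 2 (add (!E -> (A && A))):
    !(C && !B): β-rule — branch into !C  //  !!B.
      branch 2.1 (add !C):
        !(A && A): β-rule — branch into !A  //  !A.
          branch 2.1.1 (add !A):
            (!E -> (A && A)): β-rule — branch into !!E  //  (A && A).
              branch 2.1.1.1 (add !!E):
                × closes — contains both E and !E.
              branch 2.1.1.2 (add (A && A)):
                (A && A): α-rule — add A, A.
                × closes — contains both A and !A.
          branch 2.1.2 (add !A):
            (!E -> (A && A)): β-rule — branch into !!E  //  (A && A).
              branch 2.1.2.1 (add !!E):
                × closes — contains both E and !E.
              branch 2.1.2.2 (add (A && A)):
                (A && A): α-rule — add A, A.
                × closes — contains both A and !A.
      branch 2.2 (add !!B):
        !(A && A): β-rule — branch into !A  //  !A.
          branch 2.2.1 (add !A):
            (!E -> (A && A)): β-rule — branch into !!E  //  (A && A).
              branch 2.2.1.1 (add !!E):
                × closes — contains both E and !E.
              branch 2.2.1.2 (add (A && A)):
                (A && A): α-rule — add A, A.
                × closes — contains both A and !A.
          branch 2.2.2 (add !A):
            (!E -> (A && A)): β-rule — branch into !!E  //  (A && A).
              branch 2.2.2.1 (add !!E):
                × closes — contains both E and !E.
              branch 2.2.2.2 (add (A && A)):
                (A && A): α-rule — add A, A.
                × closes — contains both A and !A.
All 10 branches close.
Every branch closed, so the negation is unsatisfiable and the formula is valid.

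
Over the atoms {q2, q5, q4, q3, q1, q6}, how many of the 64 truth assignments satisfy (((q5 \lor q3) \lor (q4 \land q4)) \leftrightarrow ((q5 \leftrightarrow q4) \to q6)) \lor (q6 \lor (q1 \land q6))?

52

Initial set: {((((q5 \lor q3) \lor (q4 \land q4)) \leftrightarrow ((q5 \leftrightarrow q4) \to q6)) \lor (q6 \lor (q1 \land q6)))}.
((((q5 \lor q3) \lor (q4 \land q4)) \leftrightarrow ((q5 \leftrightarrow q4) \to q6)) \lor (q6 \lor (q1 \land q6))): β-rule — branch into (((q5 \lor q3) \lor (q4 \land q4)) \leftrightarrow ((q5 \leftrightarrow q4) \to q6))  //  (q6 \lor (q1 \land q6)).
  branch 1 (add (((q5 \lor q3) \lor (q4 \land q4)) \leftrightarrow ((q5 \leftrightarrow q4) \to q6))):
    (((q5 \lor q3) \lor (q4 \land q4)) \leftrightarrow ((q5 \leftrightarrow q4) \to q6)): β-rule — branch into ((q5 \lor q3) \lor (q4 \land q4)), ((q5 \leftrightarrow q4) \to q6)  //  \lnot ((q5 \lor q3) \lor (q4 \land q4)), \lnot ((q5 \leftrightarrow q4) \to q6).
      branch 1.1 (add ((q5 \lor q3) \lor (q4 \land q4)), ((q5 \leftrightarrow q4) \to q6)):
        ((q5 \lor q3) \lor (q4 \land q4)): β-rule — branch into (q5 \lor q3)  //  (q4 \land q4).
          branch 1.1.1 (add (q5 \lor q3)):
            ((q5 \leftrightarrow q4) \to q6): β-rule — branch into \lnot (q5 \leftrightarrow q4)  //  q6.
              branch 1.1.1.1 (add \lnot (q5 \leftrightarrow q4)):
                (q5 \lor q3): β-rule — branch into q5  //  q3.
                  branch 1.1.1.1.1 (add q5):
                    \lnot (q5 \leftrightarrow q4): β-rule — branch into q5, \lnot q4  //  \lnot q5, q4.
                      branch 1.1.1.1.1.1 (add q5, \lnot q4):
                        ○ open, literals {q4=0, q5=1}.
                      branch 1.1.1.1.1.2 (add \lnot q5, q4):
                        × closes — contains both q5 and \lnot q5.
                  branch 1.1.1.1.2 (add q3):
                    \lnot (q5 \leftrightarrow q4): β-rule — branch into q5, \lnot q4  //  \lnot q5, q4.
                      branch 1.1.1.1.2.1 (add q5, \lnot q4):
                        ○ open, literals {q3=1, q4=0, q5=1}.
                      branch 1.1.1.1.2.2 (add \lnot q5, q4):
                        ○ open, literals {q3=1, q4=1, q5=0}.
              branch 1.1.1.2 (add q6):
                (q5 \lor q3): β-rule — branch into q5  //  q3.
                  branch 1.1.1.2.1 (add q5):
                    ○ open, literals {q5=1, q6=1}.
                  branch 1.1.1.2.2 (add q3):
                    ○ open, literals {q3=1, q6=1}.
          branch 1.1.2 (add (q4 \land q4)):
            (q4 \land q4): α-rule — add q4, q4.
            ((q5 \leftrightarrow q4) \to q6): β-rule — branch into \lnot (q5 \leftrightarrow q4)  //  q6.
              branch 1.1.2.1 (add \lnot (q5 \leftrightarrow q4)):
                \lnot (q5 \leftrightarrow q4): β-rule — branch into q5, \lnot q4  //  \lnot q5, q4.
                  branch 1.1.2.1.1 (add q5, \lnot q4):
                    × closes — contains both q4 and \lnot q4.
                  branch 1.1.2.1.2 (add \lnot q5, q4):
                    ○ open, literals {q4=1, q5=0}.
              branch 1.1.2.2 (add q6):
                ○ open, literals {q4=1, q6=1}.
      branch 1.2 (add \lnot ((q5 \lor q3) \lor (q4 \land q4)), \lnot ((q5 \leftrightarrow q4) \to q6)):
        \lnot ((q5 \lor q3) \lor (q4 \land q4)): α-rule — add \lnot (q5 \lor q3), \lnot (q4 \land q4).
        \lnot ((q5 \leftrightarrow q4) \to q6): α-rule — add (q5 \leftrightarrow q4), \lnot q6.
        \lnot (q5 \lor q3): α-rule — add \lnot q5, \lnot q3.
        \lnot (q4 \land q4): β-rule — branch into \lnot q4  //  \lnot q4.
          branch 1.2.1 (add \lnot q4):
            (q5 \leftrightarrow q4): β-rule — branch into q5, q4  //  \lnot q5, \lnot q4.
              branch 1.2.1.1 (add q5, q4):
                × closes — contains both q5 and \lnot q5.
              branch 1.2.1.2 (add \lnot q5, \lnot q4):
                ○ open, literals {q3=0, q4=0, q5=0, q6=0}.
          branch 1.2.2 (add \lnot q4):
            (q5 \leftrightarrow q4): β-rule — branch into q5, q4  //  \lnot q5, \lnot q4.
              branch 1.2.2.1 (add q5, q4):
                × closes — contains both q5 and \lnot q5.
              branch 1.2.2.2 (add \lnot q5, \lnot q4):
                ○ open, literals {q3=0, q4=0, q5=0, q6=0}.
  branch 2 (add (q6 \lor (q1 \land q6))):
    (q6 \lor (q1 \land q6)): β-rule — branch into q6  //  (q1 \land q6).
      branch 2.1 (add q6):
        ○ open, literals {q6=1}.
      branch 2.2 (add (q1 \land q6)):
        (q1 \land q6): α-rule — add q1, q6.
        ○ open, literals {q1=1, q6=1}.
4 branches closed, 11 open.
Each open branch fixes some atoms; the unmentioned ones are free. Counting distinct full assignments: branch {q4=0, q5=1} (q2, q3, q1, q6) contributes 16 new; branch {q3=1, q4=0, q5=1} (q2, q1, q6) contributes 0 new; branch {q3=1, q4=1, q5=0} (q2, q1, q6) contributes 8 new; branch {q5=1, q6=1} (q2, q4, q3, q1) contributes 8 new; branch {q3=1, q6=1} (q2, q5, q4, q1) contributes 4 new; branch {q4=1, q5=0} (q2, q3, q1, q6) contributes 8 new; branch {q4=1, q6=1} (q2, q5, q3, q1) contributes 0 new; branch {q3=0, q4=0, q5=0, q6=0} (q2, q1) contributes 4 new; branch {q3=0, q4=0, q5=0, q6=0} (q2, q1) contributes 0 new; branch {q6=1} (q2, q5, q4, q3, q1) contributes 4 new; branch {q1=1, q6=1} (q2, q5, q4, q3) contributes 0 new. Total: 52.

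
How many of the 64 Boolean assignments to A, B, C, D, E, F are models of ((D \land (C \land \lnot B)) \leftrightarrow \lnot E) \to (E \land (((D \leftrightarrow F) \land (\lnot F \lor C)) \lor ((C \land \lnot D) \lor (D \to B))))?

Initial set: {T (((D \land (C \land \lnot B)) \leftrightarrow \lnot E) \to (E \land (((D \leftrightarrow F) \land (\lnot F \lor C)) \lor ((C \land \lnot D) \lor (D \to B)))))}.
T (((D \land (C \land \lnot B)) \leftrightarrow \lnot E) \to (E \land (((D \leftrightarrow F) \land (\lnot F \lor C)) \lor ((C \land \lnot D) \lor (D \to B))))): β-rule — branch into F ((D \land (C \land \lnot B)) \leftrightarrow \lnot E)  //  T (E \land (((D \leftrightarrow F) \land (\lnot F \lor C)) \lor ((C \land \lnot D) \lor (D \to B)))).
  branch 1 (add F ((D \land (C \land \lnot B)) \leftrightarrow \lnot E)):
    F ((D \land (C \land \lnot B)) \leftrightarrow \lnot E): β-rule — branch into T (D \land (C \land \lnot B)), F \lnot E  //  F (D \land (C \land \lnot B)), T \lnot E.
      branch 1.1 (add T (D \land (C \land \lnot B)), F \lnot E):
        T (D \land (C \land \lnot B)): α-rule — add T D, T (C \land \lnot B).
        T (C \land \lnot B): α-rule — add T C, T \lnot B.
        ○ open, literals {B=false, C=true, D=true, E=true}.
      branch 1.2 (add F (D \land (C \land \lnot B)), T \lnot E):
        F (D \land (C \land \lnot B)): β-rule — branch into F D  //  F (C \land \lnot B).
          branch 1.2.1 (add F D):
            ○ open, literals {D=false, E=false}.
          branch 1.2.2 (add F (C \land \lnot B)):
            F (C \land \lnot B): β-rule — branch into F C  //  F \lnot B.
              branch 1.2.2.1 (add F C):
                ○ open, literals {C=false, E=false}.
              branch 1.2.2.2 (add F \lnot B):
                ○ open, literals {B=true, E=false}.
  branch 2 (add T (E \land (((D \leftrightarrow F) \land (\lnot F \lor C)) \lor ((C \land \lnot D) \lor (D \to B))))):
    T (E \land (((D \leftrightarrow F) \land (\lnot F \lor C)) \lor ((C \land \lnot D) \lor (D \to B)))): α-rule — add T E, T (((D \leftrightarrow F) \land (\lnot F \lor C)) \lor ((C \land \lnot D) \lor (D \to B))).
    T (((D \leftrightarrow F) \land (\lnot F \lor C)) \lor ((C \land \lnot D) \lor (D \to B))): β-rule — branch into T ((D \leftrightarrow F) \land (\lnot F \lor C))  //  T ((C \land \lnot D) \lor (D \to B)).
      branch 2.1 (add T ((D \leftrightarrow F) \land (\lnot F \lor C))):
        T ((D \leftrightarrow F) \land (\lnot F \lor C)): α-rule — add T (D \leftrightarrow F), T (\lnot F \lor C).
        T (D \leftrightarrow F): β-rule — branch into T D, T F  //  F D, F F.
          branch 2.1.1 (add T D, T F):
            T (\lnot F \lor C): β-rule — branch into T \lnot F  //  T C.
              branch 2.1.1.1 (add T \lnot F):
                × closes — contains both F and \lnot F.
              branch 2.1.1.2 (add T C):
                ○ open, literals {C=true, D=true, E=true, F=true}.
          branch 2.1.2 (add F D, F F):
            T (\lnot F \lor C): β-rule — branch into T \lnot F  //  T C.
              branch 2.1.2.1 (add T \lnot F):
                ○ open, literals {D=false, E=true, F=false}.
              branch 2.1.2.2 (add T C):
                ○ open, literals {C=true, D=false, E=true, F=false}.
      branch 2.2 (add T ((C \land \lnot D) \lor (D \to B))):
        T ((C \land \lnot D) \lor (D \to B)): β-rule — branch into T (C \land \lnot D)  //  T (D \to B).
          branch 2.2.1 (add T (C \land \lnot D)):
            T (C \land \lnot D): α-rule — add T C, T \lnot D.
            ○ open, literals {C=true, D=false, E=true}.
          branch 2.2.2 (add T (D \to B)):
            T (D \to B): β-rule — branch into F D  //  T B.
              branch 2.2.2.1 (add F D):
                ○ open, literals {D=false, E=true}.
              branch 2.2.2.2 (add T B):
                ○ open, literals {B=true, E=true}.
1 branch closed, 10 open.
Each open branch fixes some atoms; the unmentioned ones are free. Counting distinct full assignments: branch {B=false, C=true, D=true, E=true} (A, F) contributes 4 new; branch {D=false, E=false} (A, B, C, F) contributes 16 new; branch {C=false, E=false} (A, B, D, F) contributes 8 new; branch {B=true, E=false} (A, C, D, F) contributes 4 new; branch {C=true, D=true, E=true, F=true} (A, B) contributes 2 new; branch {D=false, E=true, F=false} (A, B, C) contributes 8 new; branch {C=true, D=false, E=true, F=false} (A, B) contributes 0 new; branch {C=true, D=false, E=true} (A, B, F) contributes 4 new; branch {D=false, E=true} (A, B, C, F) contributes 4 new; branch {B=true, E=true} (A, C, D, F) contributes 6 new. Total: 56.

56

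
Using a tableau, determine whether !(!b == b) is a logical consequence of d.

Yes

Initial set: {T d; F !(!b == b)}.
F !(!b == b): β-rule — branch into T !b, T b  //  F !b, F b.
  branch 1 (add T !b, T b):
    × closes — contains both b and !b.
  branch 2 (add F !b, F b):
    × closes — contains both b and !b.
All 2 branches close.
Every branch closed, so the premises entail the conclusion.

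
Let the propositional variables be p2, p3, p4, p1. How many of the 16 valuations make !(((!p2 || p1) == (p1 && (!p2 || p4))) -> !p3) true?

Initial set: {!(((!p2 || p1) == (p1 && (!p2 || p4))) -> !p3)}.
!(((!p2 || p1) == (p1 && (!p2 || p4))) -> !p3): α-rule — add ((!p2 || p1) == (p1 && (!p2 || p4))), !!p3.
((!p2 || p1) == (p1 && (!p2 || p4))): β-rule — branch into (!p2 || p1), (p1 && (!p2 || p4))  //  !(!p2 || p1), !(p1 && (!p2 || p4)).
  branch 1 (add (!p2 || p1), (p1 && (!p2 || p4))):
    (p1 && (!p2 || p4)): α-rule — add p1, (!p2 || p4).
    (!p2 || p1): β-rule — branch into !p2  //  p1.
      branch 1.1 (add !p2):
        (!p2 || p4): β-rule — branch into !p2  //  p4.
          branch 1.1.1 (add !p2):
            ○ open, literals {p1=T, p2=F, p3=T}.
          branch 1.1.2 (add p4):
            ○ open, literals {p1=T, p2=F, p3=T, p4=T}.
      branch 1.2 (add p1):
        (!p2 || p4): β-rule — branch into !p2  //  p4.
          branch 1.2.1 (add !p2):
            ○ open, literals {p1=T, p2=F, p3=T}.
          branch 1.2.2 (add p4):
            ○ open, literals {p1=T, p3=T, p4=T}.
  branch 2 (add !(!p2 || p1), !(p1 && (!p2 || p4))):
    !(!p2 || p1): α-rule — add !!p2, !p1.
    !(p1 && (!p2 || p4)): β-rule — branch into !p1  //  !(!p2 || p4).
      branch 2.1 (add !p1):
        ○ open, literals {p1=F, p2=T, p3=T}.
      branch 2.2 (add !(!p2 || p4)):
        !(!p2 || p4): α-rule — add !!p2, !p4.
        ○ open, literals {p1=F, p2=T, p3=T, p4=F}.
0 branches closed, 6 open.
Each open branch fixes some atoms; the unmentioned ones are free. Counting distinct full assignments: branch {p1=T, p2=F, p3=T} (p4) contributes 2 new; branch {p1=T, p2=F, p3=T, p4=T} (none free) contributes 0 new; branch {p1=T, p2=F, p3=T} (p4) contributes 0 new; branch {p1=T, p3=T, p4=T} (p2) contributes 1 new; branch {p1=F, p2=T, p3=T} (p4) contributes 2 new; branch {p1=F, p2=T, p3=T, p4=F} (none free) contributes 0 new. Total: 5.

5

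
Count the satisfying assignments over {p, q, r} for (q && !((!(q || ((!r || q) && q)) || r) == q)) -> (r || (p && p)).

Initial set: {((q && !((!(q || ((!r || q) && q)) || r) == q)) -> (r || (p && p)))}.
((q && !((!(q || ((!r || q) && q)) || r) == q)) -> (r || (p && p))): β-rule — branch into !(q && !((!(q || ((!r || q) && q)) || r) == q))  //  (r || (p && p)).
  branch 1 (add !(q && !((!(q || ((!r || q) && q)) || r) == q))):
    !(q && !((!(q || ((!r || q) && q)) || r) == q)): β-rule — branch into !q  //  !!((!(q || ((!r || q) && q)) || r) == q).
      branch 1.1 (add !q):
        ○ open, literals {q=0}.
      branch 1.2 (add !!((!(q || ((!r || q) && q)) || r) == q)):
        !!((!(q || ((!r || q) && q)) || r) == q): β-rule — branch into (!(q || ((!r || q) && q)) || r), q  //  !(!(q || ((!r || q) && q)) || r), !q.
          branch 1.2.1 (add (!(q || ((!r || q) && q)) || r), q):
            (!(q || ((!r || q) && q)) || r): β-rule — branch into !(q || ((!r || q) && q))  //  r.
              branch 1.2.1.1 (add !(q || ((!r || q) && q))):
                !(q || ((!r || q) && q)): α-rule — add !q, !((!r || q) && q).
                × closes — contains both q and !q.
              branch 1.2.1.2 (add r):
                ○ open, literals {q=1, r=1}.
          branch 1.2.2 (add !(!(q || ((!r || q) && q)) || r), !q):
            !(!(q || ((!r || q) && q)) || r): α-rule — add !!(q || ((!r || q) && q)), !r.
            !!(q || ((!r || q) && q)): β-rule — branch into q  //  ((!r || q) && q).
              branch 1.2.2.1 (add q):
                × closes — contains both q and !q.
              branch 1.2.2.2 (add ((!r || q) && q)):
                ((!r || q) && q): α-rule — add (!r || q), q.
                × closes — contains both q and !q.
  branch 2 (add (r || (p && p))):
    (r || (p && p)): β-rule — branch into r  //  (p && p).
      branch 2.1 (add r):
        ○ open, literals {r=1}.
      branch 2.2 (add (p && p)):
        (p && p): α-rule — add p, p.
        ○ open, literals {p=1}.
3 branches closed, 4 open.
Each open branch fixes some atoms; the unmentioned ones are free. Counting distinct full assignments: branch {q=0} (p, r) contributes 4 new; branch {q=1, r=1} (p) contributes 2 new; branch {r=1} (p, q) contributes 0 new; branch {p=1} (q, r) contributes 1 new. Total: 7.

7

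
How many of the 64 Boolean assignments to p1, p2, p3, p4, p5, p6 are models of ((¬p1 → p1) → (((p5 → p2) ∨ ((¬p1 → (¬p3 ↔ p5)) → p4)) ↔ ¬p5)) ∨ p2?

60

Initial set: {T (((¬p1 → p1) → (((p5 → p2) ∨ ((¬p1 → (¬p3 ↔ p5)) → p4)) ↔ ¬p5)) ∨ p2)}.
T (((¬p1 → p1) → (((p5 → p2) ∨ ((¬p1 → (¬p3 ↔ p5)) → p4)) ↔ ¬p5)) ∨ p2): β-rule — branch into T ((¬p1 → p1) → (((p5 → p2) ∨ ((¬p1 → (¬p3 ↔ p5)) → p4)) ↔ ¬p5))  //  T p2.
  branch 1 (add T ((¬p1 → p1) → (((p5 → p2) ∨ ((¬p1 → (¬p3 ↔ p5)) → p4)) ↔ ¬p5))):
    T ((¬p1 → p1) → (((p5 → p2) ∨ ((¬p1 → (¬p3 ↔ p5)) → p4)) ↔ ¬p5)): β-rule — branch into F (¬p1 → p1)  //  T (((p5 → p2) ∨ ((¬p1 → (¬p3 ↔ p5)) → p4)) ↔ ¬p5).
      branch 1.1 (add F (¬p1 → p1)):
        F (¬p1 → p1): α-rule — add T ¬p1, F p1.
        ○ open, literals {p1=false}.
      branch 1.2 (add T (((p5 → p2) ∨ ((¬p1 → (¬p3 ↔ p5)) → p4)) ↔ ¬p5)):
        T (((p5 → p2) ∨ ((¬p1 → (¬p3 ↔ p5)) → p4)) ↔ ¬p5): β-rule — branch into T ((p5 → p2) ∨ ((¬p1 → (¬p3 ↔ p5)) → p4)), T ¬p5  //  F ((p5 → p2) ∨ ((¬p1 → (¬p3 ↔ p5)) → p4)), F ¬p5.
          branch 1.2.1 (add T ((p5 → p2) ∨ ((¬p1 → (¬p3 ↔ p5)) → p4)), T ¬p5):
            T ((p5 → p2) ∨ ((¬p1 → (¬p3 ↔ p5)) → p4)): β-rule — branch into T (p5 → p2)  //  T ((¬p1 → (¬p3 ↔ p5)) → p4).
              branch 1.2.1.1 (add T (p5 → p2)):
                T (p5 → p2): β-rule — branch into F p5  //  T p2.
                  branch 1.2.1.1.1 (add F p5):
                    ○ open, literals {p5=false}.
                  branch 1.2.1.1.2 (add T p2):
                    ○ open, literals {p2=true, p5=false}.
              branch 1.2.1.2 (add T ((¬p1 → (¬p3 ↔ p5)) → p4)):
                T ((¬p1 → (¬p3 ↔ p5)) → p4): β-rule — branch into F (¬p1 → (¬p3 ↔ p5))  //  T p4.
                  branch 1.2.1.2.1 (add F (¬p1 → (¬p3 ↔ p5))):
                    F (¬p1 → (¬p3 ↔ p5)): α-rule — add T ¬p1, F (¬p3 ↔ p5).
                    F (¬p3 ↔ p5): β-rule — branch into T ¬p3, F p5  //  F ¬p3, T p5.
                      branch 1.2.1.2.1.1 (add T ¬p3, F p5):
                        ○ open, literals {p1=false, p3=false, p5=false}.
                      branch 1.2.1.2.1.2 (add F ¬p3, T p5):
                        × closes — contains both p5 and ¬p5.
                  branch 1.2.1.2.2 (add T p4):
                    ○ open, literals {p4=true, p5=false}.
          branch 1.2.2 (add F ((p5 → p2) ∨ ((¬p1 → (¬p3 ↔ p5)) → p4)), F ¬p5):
            F ((p5 → p2) ∨ ((¬p1 → (¬p3 ↔ p5)) → p4)): α-rule — add F (p5 → p2), F ((¬p1 → (¬p3 ↔ p5)) → p4).
            F (p5 → p2): α-rule — add T p5, F p2.
            F ((¬p1 → (¬p3 ↔ p5)) → p4): α-rule — add T (¬p1 → (¬p3 ↔ p5)), F p4.
            T (¬p1 → (¬p3 ↔ p5)): β-rule — branch into F ¬p1  //  T (¬p3 ↔ p5).
              branch 1.2.2.1 (add F ¬p1):
                ○ open, literals {p1=true, p2=false, p4=false, p5=true}.
              branch 1.2.2.2 (add T (¬p3 ↔ p5)):
                T (¬p3 ↔ p5): β-rule — branch into T ¬p3, T p5  //  F ¬p3, F p5.
                  branch 1.2.2.2.1 (add T ¬p3, T p5):
                    ○ open, literals {p2=false, p3=false, p4=false, p5=true}.
                  branch 1.2.2.2.2 (add F ¬p3, F p5):
                    × closes — contains both p5 and ¬p5.
  branch 2 (add T p2):
    ○ open, literals {p2=true}.
2 branches closed, 8 open.
Each open branch fixes some atoms; the unmentioned ones are free. Counting distinct full assignments: branch {p1=false} (p2, p3, p4, p5, p6) contributes 32 new; branch {p5=false} (p1, p2, p3, p4, p6) contributes 16 new; branch {p2=true, p5=false} (p1, p3, p4, p6) contributes 0 new; branch {p1=false, p3=false, p5=false} (p2, p4, p6) contributes 0 new; branch {p4=true, p5=false} (p1, p2, p3, p6) contributes 0 new; branch {p1=true, p2=false, p4=false, p5=true} (p3, p6) contributes 4 new; branch {p2=false, p3=false, p4=false, p5=true} (p1, p6) contributes 0 new; branch {p2=true} (p1, p3, p4, p5, p6) contributes 8 new. Total: 60.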